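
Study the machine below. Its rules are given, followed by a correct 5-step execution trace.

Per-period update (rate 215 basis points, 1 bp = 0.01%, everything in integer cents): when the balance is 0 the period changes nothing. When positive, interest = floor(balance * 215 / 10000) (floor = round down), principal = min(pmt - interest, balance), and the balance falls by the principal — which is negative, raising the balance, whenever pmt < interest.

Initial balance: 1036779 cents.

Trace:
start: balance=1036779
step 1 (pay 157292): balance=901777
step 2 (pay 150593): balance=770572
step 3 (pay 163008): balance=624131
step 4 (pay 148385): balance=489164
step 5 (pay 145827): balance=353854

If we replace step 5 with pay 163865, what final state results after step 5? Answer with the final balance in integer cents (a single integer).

(re-executing from step 5 with the substitution; state before step 5: balance=489164)
step 5 (pay 163865): balance=335816

335816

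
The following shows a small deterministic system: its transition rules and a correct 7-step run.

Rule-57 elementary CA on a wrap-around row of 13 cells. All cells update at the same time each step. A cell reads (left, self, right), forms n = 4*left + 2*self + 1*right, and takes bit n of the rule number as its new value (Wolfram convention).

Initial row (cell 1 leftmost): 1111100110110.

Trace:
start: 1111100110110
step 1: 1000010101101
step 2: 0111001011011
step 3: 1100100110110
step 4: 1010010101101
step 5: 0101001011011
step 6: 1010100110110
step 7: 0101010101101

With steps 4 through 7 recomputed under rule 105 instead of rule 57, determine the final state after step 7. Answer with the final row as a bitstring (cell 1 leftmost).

0011111001001

(re-executing steps 4..7 under rule 105; state before step 4: 1100100110110)
step 4: 1100000111111
step 5: 0101110100000
step 6: 0011011001111
step 7: 0011111001001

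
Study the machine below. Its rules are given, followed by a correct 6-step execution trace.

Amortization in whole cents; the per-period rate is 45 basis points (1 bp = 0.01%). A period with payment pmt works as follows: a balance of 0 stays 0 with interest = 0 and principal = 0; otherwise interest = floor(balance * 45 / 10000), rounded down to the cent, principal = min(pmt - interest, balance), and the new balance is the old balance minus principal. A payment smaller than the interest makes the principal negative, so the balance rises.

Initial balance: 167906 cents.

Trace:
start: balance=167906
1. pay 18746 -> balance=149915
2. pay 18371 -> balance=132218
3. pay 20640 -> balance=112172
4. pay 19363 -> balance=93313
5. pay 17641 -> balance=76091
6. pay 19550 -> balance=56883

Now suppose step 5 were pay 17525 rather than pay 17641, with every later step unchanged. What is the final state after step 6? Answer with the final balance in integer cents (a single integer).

(re-executing from step 5 with the substitution; state before step 5: balance=93313)
5. pay 17525 -> balance=76207
6. pay 19550 -> balance=56999

56999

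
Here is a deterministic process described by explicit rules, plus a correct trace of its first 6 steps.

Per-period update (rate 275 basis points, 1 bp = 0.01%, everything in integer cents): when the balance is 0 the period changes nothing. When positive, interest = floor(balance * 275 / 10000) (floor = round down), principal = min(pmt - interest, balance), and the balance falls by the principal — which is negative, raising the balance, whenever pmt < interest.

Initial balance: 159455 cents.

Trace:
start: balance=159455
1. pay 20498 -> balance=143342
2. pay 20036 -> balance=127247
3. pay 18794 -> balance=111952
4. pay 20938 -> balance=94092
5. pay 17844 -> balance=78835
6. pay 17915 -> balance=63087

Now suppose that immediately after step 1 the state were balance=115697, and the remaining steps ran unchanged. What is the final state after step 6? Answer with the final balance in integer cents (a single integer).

31427

state after step 1 := balance=115697
2. pay 20036 -> balance=98842
3. pay 18794 -> balance=82766
4. pay 20938 -> balance=64104
5. pay 17844 -> balance=48022
6. pay 17915 -> balance=31427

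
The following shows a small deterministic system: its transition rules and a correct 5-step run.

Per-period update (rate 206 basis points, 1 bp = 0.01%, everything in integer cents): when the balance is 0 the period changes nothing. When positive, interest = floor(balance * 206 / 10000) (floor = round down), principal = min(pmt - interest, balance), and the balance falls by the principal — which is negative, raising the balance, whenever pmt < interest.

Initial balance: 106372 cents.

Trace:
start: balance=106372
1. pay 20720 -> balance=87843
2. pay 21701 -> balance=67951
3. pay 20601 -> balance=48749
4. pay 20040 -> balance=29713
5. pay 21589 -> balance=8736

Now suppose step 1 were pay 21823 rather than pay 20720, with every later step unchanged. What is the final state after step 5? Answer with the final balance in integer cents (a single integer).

(re-executing from step 1 with the substitution; state before step 1: balance=106372)
1. pay 21823 -> balance=86740
2. pay 21701 -> balance=66825
3. pay 20601 -> balance=47600
4. pay 20040 -> balance=28540
5. pay 21589 -> balance=7538

7538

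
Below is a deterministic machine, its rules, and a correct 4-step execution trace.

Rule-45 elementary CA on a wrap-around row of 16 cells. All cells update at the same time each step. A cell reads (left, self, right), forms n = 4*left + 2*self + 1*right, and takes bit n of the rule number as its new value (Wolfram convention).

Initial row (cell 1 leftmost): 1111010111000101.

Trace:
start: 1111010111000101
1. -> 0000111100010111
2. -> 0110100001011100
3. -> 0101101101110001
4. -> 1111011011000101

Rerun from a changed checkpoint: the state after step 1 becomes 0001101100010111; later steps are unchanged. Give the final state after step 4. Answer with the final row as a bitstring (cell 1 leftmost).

1100000101000101

state after step 1 := 0001101100010111
2. -> 0101011001011100
3. -> 0111110001110001
4. -> 1100000101000101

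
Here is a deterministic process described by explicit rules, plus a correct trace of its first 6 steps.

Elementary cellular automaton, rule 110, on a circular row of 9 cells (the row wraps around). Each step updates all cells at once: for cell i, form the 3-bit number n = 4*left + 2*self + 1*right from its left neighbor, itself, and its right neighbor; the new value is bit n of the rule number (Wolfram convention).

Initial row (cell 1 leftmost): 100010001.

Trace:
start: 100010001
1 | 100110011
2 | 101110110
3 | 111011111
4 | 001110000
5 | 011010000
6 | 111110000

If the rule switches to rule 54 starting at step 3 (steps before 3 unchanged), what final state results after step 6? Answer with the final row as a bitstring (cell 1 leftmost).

100010011

(re-executing steps 3..6 under rule 54; state before step 3: 101110110)
3 | 110001001
4 | 001011110
5 | 011100001
6 | 100010011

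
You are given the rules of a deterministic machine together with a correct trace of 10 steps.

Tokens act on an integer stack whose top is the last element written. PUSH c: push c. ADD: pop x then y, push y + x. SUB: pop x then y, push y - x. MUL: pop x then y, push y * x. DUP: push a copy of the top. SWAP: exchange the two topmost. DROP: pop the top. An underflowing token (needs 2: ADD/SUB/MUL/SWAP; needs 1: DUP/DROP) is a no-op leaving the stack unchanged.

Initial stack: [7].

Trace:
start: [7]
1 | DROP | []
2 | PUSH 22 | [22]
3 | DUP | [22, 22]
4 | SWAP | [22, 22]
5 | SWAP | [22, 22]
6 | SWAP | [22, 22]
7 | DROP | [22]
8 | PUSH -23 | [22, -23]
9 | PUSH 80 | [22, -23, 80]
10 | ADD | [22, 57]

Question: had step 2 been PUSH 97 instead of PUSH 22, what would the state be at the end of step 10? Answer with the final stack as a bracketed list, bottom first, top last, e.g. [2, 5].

[97, 57]

(re-executing from step 2 with the substitution; state before step 2: [])
2 | PUSH 97 | [97]
3 | DUP | [97, 97]
4 | SWAP | [97, 97]
5 | SWAP | [97, 97]
6 | SWAP | [97, 97]
7 | DROP | [97]
8 | PUSH -23 | [97, -23]
9 | PUSH 80 | [97, -23, 80]
10 | ADD | [97, 57]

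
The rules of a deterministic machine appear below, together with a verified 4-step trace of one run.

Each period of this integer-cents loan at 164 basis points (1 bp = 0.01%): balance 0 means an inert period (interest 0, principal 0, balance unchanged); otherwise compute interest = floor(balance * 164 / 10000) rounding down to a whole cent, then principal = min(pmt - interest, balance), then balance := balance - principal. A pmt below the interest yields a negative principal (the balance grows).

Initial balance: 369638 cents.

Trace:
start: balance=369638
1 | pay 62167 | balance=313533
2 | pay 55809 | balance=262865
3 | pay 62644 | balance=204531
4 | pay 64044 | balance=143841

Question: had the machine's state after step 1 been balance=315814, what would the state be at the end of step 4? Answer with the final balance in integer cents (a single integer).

146237

state after step 1 := balance=315814
2 | pay 55809 | balance=265184
3 | pay 62644 | balance=206889
4 | pay 64044 | balance=146237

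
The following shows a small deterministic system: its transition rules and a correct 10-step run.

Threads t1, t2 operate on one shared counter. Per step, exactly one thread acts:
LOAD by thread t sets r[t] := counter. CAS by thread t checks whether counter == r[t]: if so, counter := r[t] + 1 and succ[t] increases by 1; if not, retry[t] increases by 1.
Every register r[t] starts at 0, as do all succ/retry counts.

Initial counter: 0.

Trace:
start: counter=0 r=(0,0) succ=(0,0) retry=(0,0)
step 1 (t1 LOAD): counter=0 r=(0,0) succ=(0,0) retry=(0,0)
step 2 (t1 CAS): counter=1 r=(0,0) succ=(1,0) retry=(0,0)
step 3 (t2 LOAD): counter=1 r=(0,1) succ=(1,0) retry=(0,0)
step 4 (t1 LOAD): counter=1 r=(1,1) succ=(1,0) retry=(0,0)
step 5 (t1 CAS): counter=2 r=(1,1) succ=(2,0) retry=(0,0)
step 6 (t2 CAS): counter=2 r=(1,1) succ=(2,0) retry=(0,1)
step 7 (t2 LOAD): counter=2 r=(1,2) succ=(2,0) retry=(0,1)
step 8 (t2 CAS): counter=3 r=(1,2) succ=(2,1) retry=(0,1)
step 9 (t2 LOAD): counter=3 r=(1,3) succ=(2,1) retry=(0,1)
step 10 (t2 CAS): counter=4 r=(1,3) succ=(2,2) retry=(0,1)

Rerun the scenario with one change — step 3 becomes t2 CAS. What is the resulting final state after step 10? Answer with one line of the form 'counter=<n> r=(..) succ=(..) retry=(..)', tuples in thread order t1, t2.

counter=4 r=(1,3) succ=(2,2) retry=(0,2)

(re-executing from step 3 with the substitution; state before step 3: counter=1 r=(0,0) succ=(1,0) retry=(0,0))
step 3 (t2 CAS): counter=1 r=(0,0) succ=(1,0) retry=(0,1)
step 4 (t1 LOAD): counter=1 r=(1,0) succ=(1,0) retry=(0,1)
step 5 (t1 CAS): counter=2 r=(1,0) succ=(2,0) retry=(0,1)
step 6 (t2 CAS): counter=2 r=(1,0) succ=(2,0) retry=(0,2)
step 7 (t2 LOAD): counter=2 r=(1,2) succ=(2,0) retry=(0,2)
step 8 (t2 CAS): counter=3 r=(1,2) succ=(2,1) retry=(0,2)
step 9 (t2 LOAD): counter=3 r=(1,3) succ=(2,1) retry=(0,2)
step 10 (t2 CAS): counter=4 r=(1,3) succ=(2,2) retry=(0,2)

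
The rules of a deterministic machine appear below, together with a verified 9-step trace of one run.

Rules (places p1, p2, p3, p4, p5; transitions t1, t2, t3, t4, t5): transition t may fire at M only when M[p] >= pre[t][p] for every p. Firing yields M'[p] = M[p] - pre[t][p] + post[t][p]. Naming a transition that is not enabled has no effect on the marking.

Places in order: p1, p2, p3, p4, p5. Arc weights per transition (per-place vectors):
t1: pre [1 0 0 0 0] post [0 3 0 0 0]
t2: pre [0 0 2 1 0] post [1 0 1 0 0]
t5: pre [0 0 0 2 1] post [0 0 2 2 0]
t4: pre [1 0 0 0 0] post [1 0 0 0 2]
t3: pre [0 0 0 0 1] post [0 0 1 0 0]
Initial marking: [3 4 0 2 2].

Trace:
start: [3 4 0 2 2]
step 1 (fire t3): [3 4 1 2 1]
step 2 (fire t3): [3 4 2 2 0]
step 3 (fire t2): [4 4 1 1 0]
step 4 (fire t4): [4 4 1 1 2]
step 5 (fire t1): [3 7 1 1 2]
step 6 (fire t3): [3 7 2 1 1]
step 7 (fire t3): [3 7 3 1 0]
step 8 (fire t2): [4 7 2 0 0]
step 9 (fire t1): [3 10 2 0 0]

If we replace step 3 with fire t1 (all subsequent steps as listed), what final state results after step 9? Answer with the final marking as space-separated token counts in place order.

1 13 3 1 0

(re-executing from step 3 with the substitution; state before step 3: [3 4 2 2 0])
step 3 (fire t1): [2 7 2 2 0]
step 4 (fire t4): [2 7 2 2 2]
step 5 (fire t1): [1 10 2 2 2]
step 6 (fire t3): [1 10 3 2 1]
step 7 (fire t3): [1 10 4 2 0]
step 8 (fire t2): [2 10 3 1 0]
step 9 (fire t1): [1 13 3 1 0]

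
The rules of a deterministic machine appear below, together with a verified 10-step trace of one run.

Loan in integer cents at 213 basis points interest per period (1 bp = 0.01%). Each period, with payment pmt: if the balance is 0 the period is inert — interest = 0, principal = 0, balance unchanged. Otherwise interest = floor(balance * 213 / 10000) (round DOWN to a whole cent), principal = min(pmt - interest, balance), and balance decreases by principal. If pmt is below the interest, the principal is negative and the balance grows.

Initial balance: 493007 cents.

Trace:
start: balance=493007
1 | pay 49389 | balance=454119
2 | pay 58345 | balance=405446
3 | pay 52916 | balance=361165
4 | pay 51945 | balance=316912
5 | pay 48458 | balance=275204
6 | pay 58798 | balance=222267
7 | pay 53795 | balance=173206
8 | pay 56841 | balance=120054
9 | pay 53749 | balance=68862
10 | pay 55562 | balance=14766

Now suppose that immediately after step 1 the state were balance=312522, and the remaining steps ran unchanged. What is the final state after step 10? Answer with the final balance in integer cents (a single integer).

0

state after step 1 := balance=312522
2 | pay 58345 | balance=260833
3 | pay 52916 | balance=213472
4 | pay 51945 | balance=166073
5 | pay 48458 | balance=121152
6 | pay 58798 | balance=64934
7 | pay 53795 | balance=12522
8 | pay 56841 | balance=0
9 | pay 53749 | balance=0
10 | pay 55562 | balance=0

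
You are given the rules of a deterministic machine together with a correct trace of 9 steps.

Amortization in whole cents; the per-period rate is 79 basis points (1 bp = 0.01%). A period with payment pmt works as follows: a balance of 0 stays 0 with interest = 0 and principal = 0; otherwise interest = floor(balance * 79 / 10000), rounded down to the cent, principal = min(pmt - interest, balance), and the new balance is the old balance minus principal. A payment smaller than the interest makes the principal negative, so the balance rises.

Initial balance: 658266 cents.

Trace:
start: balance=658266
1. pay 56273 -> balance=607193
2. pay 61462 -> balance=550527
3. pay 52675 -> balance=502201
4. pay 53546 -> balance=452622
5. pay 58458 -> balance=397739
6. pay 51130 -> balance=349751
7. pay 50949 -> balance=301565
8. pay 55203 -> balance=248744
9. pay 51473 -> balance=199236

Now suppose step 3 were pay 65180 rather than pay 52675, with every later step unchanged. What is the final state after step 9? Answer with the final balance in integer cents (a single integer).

(re-executing from step 3 with the substitution; state before step 3: balance=550527)
3. pay 65180 -> balance=489696
4. pay 53546 -> balance=440018
5. pay 58458 -> balance=385036
6. pay 51130 -> balance=336947
7. pay 50949 -> balance=288659
8. pay 55203 -> balance=235736
9. pay 51473 -> balance=186125

186125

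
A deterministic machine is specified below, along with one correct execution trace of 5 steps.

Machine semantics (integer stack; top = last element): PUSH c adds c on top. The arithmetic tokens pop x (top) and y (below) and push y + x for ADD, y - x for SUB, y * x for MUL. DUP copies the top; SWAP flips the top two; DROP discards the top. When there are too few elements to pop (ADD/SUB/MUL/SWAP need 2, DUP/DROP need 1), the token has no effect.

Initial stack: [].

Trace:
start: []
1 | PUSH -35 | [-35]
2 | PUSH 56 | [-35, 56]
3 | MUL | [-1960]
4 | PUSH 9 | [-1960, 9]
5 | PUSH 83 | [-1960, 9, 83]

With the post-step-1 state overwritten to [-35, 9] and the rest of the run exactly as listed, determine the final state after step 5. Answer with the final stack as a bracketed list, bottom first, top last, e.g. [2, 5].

state after step 1 := [-35, 9]
2 | PUSH 56 | [-35, 9, 56]
3 | MUL | [-35, 504]
4 | PUSH 9 | [-35, 504, 9]
5 | PUSH 83 | [-35, 504, 9, 83]

[-35, 504, 9, 83]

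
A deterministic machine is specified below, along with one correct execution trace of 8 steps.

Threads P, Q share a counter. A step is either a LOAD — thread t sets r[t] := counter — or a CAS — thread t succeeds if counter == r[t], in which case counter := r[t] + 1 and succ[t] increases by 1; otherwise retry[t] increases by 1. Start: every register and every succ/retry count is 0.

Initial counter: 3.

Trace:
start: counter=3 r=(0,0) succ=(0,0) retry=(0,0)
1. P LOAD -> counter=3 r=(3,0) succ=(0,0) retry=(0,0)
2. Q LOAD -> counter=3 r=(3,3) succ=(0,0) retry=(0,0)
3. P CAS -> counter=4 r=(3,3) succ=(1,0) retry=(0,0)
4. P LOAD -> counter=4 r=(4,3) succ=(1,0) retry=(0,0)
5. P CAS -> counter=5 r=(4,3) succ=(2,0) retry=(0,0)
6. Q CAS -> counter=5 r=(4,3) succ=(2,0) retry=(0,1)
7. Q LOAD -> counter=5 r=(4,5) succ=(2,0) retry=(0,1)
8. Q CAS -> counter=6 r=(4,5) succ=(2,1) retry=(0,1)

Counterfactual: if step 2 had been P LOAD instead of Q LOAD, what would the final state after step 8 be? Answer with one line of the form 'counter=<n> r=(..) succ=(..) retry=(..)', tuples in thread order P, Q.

counter=6 r=(4,5) succ=(2,1) retry=(0,1)

(re-executing from step 2 with the substitution; state before step 2: counter=3 r=(3,0) succ=(0,0) retry=(0,0))
2. P LOAD -> counter=3 r=(3,0) succ=(0,0) retry=(0,0)
3. P CAS -> counter=4 r=(3,0) succ=(1,0) retry=(0,0)
4. P LOAD -> counter=4 r=(4,0) succ=(1,0) retry=(0,0)
5. P CAS -> counter=5 r=(4,0) succ=(2,0) retry=(0,0)
6. Q CAS -> counter=5 r=(4,0) succ=(2,0) retry=(0,1)
7. Q LOAD -> counter=5 r=(4,5) succ=(2,0) retry=(0,1)
8. Q CAS -> counter=6 r=(4,5) succ=(2,1) retry=(0,1)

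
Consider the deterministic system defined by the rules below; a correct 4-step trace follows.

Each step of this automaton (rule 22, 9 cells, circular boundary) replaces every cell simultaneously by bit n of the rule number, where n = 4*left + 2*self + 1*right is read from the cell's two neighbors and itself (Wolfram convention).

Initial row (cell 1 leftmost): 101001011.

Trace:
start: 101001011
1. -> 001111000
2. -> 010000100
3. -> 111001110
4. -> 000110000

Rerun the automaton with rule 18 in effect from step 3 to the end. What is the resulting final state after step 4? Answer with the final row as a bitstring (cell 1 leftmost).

000110000

(re-executing steps 3..4 under rule 18; state before step 3: 010000100)
3. -> 101001010
4. -> 000110000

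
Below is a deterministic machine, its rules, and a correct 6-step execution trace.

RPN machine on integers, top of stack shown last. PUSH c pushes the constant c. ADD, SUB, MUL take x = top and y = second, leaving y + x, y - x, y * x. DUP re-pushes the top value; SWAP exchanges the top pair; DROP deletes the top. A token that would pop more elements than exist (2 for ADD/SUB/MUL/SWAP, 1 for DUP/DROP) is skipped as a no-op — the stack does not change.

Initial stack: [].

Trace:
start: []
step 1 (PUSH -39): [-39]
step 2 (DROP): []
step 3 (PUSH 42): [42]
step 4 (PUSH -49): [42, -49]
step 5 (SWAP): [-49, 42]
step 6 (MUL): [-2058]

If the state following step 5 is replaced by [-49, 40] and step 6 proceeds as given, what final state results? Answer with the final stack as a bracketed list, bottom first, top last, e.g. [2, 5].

state after step 5 := [-49, 40]
step 6 (MUL): [-1960]

[-1960]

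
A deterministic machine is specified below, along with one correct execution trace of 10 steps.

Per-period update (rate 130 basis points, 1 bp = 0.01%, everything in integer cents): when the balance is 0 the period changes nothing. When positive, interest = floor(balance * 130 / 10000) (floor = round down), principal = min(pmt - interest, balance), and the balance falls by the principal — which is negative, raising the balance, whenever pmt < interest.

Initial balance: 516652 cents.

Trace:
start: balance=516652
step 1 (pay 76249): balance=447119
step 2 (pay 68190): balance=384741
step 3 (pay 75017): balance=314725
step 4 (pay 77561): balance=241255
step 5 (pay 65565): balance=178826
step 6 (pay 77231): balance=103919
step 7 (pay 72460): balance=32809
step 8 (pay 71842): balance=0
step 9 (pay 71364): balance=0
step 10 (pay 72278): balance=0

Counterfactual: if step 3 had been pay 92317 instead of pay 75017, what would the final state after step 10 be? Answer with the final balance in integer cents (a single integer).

(re-executing from step 3 with the substitution; state before step 3: balance=384741)
step 3 (pay 92317): balance=297425
step 4 (pay 77561): balance=223730
step 5 (pay 65565): balance=161073
step 6 (pay 77231): balance=85935
step 7 (pay 72460): balance=14592
step 8 (pay 71842): balance=0
step 9 (pay 71364): balance=0
step 10 (pay 72278): balance=0

0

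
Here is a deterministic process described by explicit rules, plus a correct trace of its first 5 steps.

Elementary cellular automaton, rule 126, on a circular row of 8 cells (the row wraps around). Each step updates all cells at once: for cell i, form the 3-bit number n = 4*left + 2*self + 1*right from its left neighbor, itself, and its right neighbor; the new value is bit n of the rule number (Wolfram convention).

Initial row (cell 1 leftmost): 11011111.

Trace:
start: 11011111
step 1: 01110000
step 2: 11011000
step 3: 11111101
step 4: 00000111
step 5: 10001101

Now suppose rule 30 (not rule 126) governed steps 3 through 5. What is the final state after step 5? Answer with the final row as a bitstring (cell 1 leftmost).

01000101

(re-executing steps 3..5 under rule 30; state before step 3: 11011000)
step 3: 10010101
step 4: 01110101
step 5: 01000101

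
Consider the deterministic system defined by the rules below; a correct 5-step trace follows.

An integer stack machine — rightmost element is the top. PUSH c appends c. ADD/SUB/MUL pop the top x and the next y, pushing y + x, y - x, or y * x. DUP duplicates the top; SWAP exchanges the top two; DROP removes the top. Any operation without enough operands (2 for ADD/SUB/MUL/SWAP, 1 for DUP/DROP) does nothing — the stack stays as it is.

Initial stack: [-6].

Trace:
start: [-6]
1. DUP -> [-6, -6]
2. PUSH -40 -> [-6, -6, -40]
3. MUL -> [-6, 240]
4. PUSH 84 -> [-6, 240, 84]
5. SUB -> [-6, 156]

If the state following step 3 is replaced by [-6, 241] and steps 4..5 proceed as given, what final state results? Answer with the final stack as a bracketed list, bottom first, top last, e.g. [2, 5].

[-6, 157]

state after step 3 := [-6, 241]
4. PUSH 84 -> [-6, 241, 84]
5. SUB -> [-6, 157]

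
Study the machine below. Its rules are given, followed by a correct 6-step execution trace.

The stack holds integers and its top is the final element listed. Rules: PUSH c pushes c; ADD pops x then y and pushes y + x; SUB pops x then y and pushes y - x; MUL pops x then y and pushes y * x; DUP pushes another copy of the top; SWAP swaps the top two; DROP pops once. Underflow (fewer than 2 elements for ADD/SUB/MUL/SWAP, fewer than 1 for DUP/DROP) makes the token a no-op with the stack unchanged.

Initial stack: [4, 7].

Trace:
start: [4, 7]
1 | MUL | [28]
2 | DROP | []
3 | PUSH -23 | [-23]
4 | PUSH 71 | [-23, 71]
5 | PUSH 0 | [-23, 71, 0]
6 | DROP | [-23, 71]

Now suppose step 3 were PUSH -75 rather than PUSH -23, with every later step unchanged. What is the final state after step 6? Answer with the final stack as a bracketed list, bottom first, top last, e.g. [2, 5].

(re-executing from step 3 with the substitution; state before step 3: [])
3 | PUSH -75 | [-75]
4 | PUSH 71 | [-75, 71]
5 | PUSH 0 | [-75, 71, 0]
6 | DROP | [-75, 71]

[-75, 71]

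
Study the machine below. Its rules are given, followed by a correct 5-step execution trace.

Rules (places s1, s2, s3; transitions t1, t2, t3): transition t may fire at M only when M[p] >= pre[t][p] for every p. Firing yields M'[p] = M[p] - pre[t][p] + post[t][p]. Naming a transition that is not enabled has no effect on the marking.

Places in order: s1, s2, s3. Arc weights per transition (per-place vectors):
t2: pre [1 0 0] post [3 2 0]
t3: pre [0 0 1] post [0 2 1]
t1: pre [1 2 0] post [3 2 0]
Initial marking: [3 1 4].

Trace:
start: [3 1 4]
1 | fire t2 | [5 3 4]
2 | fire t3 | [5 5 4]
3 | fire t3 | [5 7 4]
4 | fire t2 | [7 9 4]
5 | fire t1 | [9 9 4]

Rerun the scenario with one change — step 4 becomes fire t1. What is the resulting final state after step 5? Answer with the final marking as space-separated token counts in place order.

9 7 4

(re-executing from step 4 with the substitution; state before step 4: [5 7 4])
4 | fire t1 | [7 7 4]
5 | fire t1 | [9 7 4]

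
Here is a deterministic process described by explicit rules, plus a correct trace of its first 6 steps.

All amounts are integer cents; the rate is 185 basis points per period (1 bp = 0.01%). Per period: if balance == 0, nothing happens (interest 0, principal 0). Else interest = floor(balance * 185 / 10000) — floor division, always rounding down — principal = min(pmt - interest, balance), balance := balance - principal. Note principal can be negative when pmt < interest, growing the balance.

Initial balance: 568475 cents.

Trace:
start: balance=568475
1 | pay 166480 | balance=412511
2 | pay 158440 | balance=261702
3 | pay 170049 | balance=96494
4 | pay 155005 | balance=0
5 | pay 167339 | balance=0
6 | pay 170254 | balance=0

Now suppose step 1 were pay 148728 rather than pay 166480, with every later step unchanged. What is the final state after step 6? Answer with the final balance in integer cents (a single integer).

0

(re-executing from step 1 with the substitution; state before step 1: balance=568475)
1 | pay 148728 | balance=430263
2 | pay 158440 | balance=279782
3 | pay 170049 | balance=114908
4 | pay 155005 | balance=0
5 | pay 167339 | balance=0
6 | pay 170254 | balance=0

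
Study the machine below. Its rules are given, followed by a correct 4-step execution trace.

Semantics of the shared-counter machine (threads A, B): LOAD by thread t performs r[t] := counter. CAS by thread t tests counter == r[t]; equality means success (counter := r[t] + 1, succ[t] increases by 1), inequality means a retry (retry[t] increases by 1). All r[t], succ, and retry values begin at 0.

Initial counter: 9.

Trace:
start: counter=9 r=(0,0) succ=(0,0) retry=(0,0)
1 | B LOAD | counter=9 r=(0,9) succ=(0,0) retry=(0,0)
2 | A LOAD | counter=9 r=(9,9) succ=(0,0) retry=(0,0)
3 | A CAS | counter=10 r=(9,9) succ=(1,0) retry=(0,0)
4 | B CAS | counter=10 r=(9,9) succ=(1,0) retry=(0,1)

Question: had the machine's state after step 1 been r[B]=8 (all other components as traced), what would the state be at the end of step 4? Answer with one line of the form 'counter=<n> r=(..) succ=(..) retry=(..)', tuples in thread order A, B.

counter=10 r=(9,8) succ=(1,0) retry=(0,1)

state after step 1 := counter=9 r=(0,8) succ=(0,0) retry=(0,0)
2 | A LOAD | counter=9 r=(9,8) succ=(0,0) retry=(0,0)
3 | A CAS | counter=10 r=(9,8) succ=(1,0) retry=(0,0)
4 | B CAS | counter=10 r=(9,8) succ=(1,0) retry=(0,1)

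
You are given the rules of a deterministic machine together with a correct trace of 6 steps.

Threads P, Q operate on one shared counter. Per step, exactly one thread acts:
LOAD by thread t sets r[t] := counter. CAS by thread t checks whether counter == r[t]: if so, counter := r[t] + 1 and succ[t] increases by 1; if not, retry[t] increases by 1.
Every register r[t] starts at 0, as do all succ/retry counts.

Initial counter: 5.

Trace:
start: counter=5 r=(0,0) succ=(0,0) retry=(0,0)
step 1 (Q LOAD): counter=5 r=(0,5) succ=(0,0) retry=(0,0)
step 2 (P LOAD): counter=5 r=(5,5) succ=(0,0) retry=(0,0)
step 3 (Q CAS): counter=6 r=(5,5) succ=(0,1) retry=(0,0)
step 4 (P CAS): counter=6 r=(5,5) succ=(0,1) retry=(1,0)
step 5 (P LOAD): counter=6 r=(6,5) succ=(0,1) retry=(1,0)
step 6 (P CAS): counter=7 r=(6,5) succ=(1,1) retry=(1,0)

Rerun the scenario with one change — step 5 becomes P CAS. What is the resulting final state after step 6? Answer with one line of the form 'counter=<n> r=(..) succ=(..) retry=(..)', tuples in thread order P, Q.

counter=6 r=(5,5) succ=(0,1) retry=(3,0)

(re-executing from step 5 with the substitution; state before step 5: counter=6 r=(5,5) succ=(0,1) retry=(1,0))
step 5 (P CAS): counter=6 r=(5,5) succ=(0,1) retry=(2,0)
step 6 (P CAS): counter=6 r=(5,5) succ=(0,1) retry=(3,0)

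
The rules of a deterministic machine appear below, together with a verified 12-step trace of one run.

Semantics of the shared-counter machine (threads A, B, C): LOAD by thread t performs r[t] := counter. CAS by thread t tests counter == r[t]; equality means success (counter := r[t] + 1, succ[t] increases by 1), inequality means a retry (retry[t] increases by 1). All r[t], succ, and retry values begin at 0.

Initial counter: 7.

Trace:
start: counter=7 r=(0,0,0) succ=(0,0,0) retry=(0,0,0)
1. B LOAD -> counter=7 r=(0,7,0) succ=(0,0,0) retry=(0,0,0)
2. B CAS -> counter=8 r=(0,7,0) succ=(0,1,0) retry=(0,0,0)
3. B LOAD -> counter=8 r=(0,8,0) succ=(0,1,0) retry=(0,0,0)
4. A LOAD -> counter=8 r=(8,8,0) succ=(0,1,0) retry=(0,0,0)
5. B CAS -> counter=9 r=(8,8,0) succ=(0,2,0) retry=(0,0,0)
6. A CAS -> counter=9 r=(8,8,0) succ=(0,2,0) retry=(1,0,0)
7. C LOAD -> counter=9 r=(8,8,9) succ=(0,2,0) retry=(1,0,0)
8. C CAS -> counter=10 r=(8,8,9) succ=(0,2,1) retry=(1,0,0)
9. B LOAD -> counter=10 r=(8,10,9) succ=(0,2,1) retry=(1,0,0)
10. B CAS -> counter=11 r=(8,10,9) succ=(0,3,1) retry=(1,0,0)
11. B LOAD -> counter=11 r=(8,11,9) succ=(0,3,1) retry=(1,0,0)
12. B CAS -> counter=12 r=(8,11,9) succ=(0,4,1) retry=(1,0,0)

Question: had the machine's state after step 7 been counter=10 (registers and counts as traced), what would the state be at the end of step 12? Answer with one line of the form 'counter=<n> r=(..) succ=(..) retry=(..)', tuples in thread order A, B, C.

state after step 7 := counter=10 r=(8,8,9) succ=(0,2,0) retry=(1,0,0)
8. C CAS -> counter=10 r=(8,8,9) succ=(0,2,0) retry=(1,0,1)
9. B LOAD -> counter=10 r=(8,10,9) succ=(0,2,0) retry=(1,0,1)
10. B CAS -> counter=11 r=(8,10,9) succ=(0,3,0) retry=(1,0,1)
11. B LOAD -> counter=11 r=(8,11,9) succ=(0,3,0) retry=(1,0,1)
12. B CAS -> counter=12 r=(8,11,9) succ=(0,4,0) retry=(1,0,1)

counter=12 r=(8,11,9) succ=(0,4,0) retry=(1,0,1)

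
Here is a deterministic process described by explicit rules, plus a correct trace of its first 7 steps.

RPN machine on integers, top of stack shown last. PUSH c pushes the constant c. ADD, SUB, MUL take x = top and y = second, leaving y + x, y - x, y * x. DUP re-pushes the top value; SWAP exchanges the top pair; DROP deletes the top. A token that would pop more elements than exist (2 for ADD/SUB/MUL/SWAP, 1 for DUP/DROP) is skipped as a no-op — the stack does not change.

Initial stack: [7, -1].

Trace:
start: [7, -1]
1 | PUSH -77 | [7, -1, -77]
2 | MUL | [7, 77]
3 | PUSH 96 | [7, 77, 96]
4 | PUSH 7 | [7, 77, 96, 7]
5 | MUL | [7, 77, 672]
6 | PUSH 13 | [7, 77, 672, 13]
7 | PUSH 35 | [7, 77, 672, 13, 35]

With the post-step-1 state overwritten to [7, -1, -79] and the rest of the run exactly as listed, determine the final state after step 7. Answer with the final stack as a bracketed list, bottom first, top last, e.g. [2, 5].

[7, 79, 672, 13, 35]

state after step 1 := [7, -1, -79]
2 | MUL | [7, 79]
3 | PUSH 96 | [7, 79, 96]
4 | PUSH 7 | [7, 79, 96, 7]
5 | MUL | [7, 79, 672]
6 | PUSH 13 | [7, 79, 672, 13]
7 | PUSH 35 | [7, 79, 672, 13, 35]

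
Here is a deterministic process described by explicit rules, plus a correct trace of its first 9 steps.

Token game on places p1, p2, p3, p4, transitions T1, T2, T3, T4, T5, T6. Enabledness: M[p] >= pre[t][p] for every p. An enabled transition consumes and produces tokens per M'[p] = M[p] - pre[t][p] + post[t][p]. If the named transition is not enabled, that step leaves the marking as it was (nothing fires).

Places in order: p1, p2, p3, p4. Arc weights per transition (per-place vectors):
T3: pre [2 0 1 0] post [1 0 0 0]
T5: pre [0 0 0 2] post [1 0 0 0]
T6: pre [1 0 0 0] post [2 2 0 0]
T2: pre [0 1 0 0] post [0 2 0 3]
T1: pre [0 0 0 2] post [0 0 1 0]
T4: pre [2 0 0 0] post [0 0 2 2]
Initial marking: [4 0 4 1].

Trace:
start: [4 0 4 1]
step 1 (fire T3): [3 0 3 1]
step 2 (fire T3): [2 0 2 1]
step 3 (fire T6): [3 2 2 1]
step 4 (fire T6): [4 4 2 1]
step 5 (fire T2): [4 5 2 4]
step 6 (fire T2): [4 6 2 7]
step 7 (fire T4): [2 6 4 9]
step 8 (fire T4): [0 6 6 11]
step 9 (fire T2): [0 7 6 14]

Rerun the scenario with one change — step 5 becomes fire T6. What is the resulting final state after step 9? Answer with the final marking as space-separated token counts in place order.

(re-executing from step 5 with the substitution; state before step 5: [4 4 2 1])
step 5 (fire T6): [5 6 2 1]
step 6 (fire T2): [5 7 2 4]
step 7 (fire T4): [3 7 4 6]
step 8 (fire T4): [1 7 6 8]
step 9 (fire T2): [1 8 6 11]

1 8 6 11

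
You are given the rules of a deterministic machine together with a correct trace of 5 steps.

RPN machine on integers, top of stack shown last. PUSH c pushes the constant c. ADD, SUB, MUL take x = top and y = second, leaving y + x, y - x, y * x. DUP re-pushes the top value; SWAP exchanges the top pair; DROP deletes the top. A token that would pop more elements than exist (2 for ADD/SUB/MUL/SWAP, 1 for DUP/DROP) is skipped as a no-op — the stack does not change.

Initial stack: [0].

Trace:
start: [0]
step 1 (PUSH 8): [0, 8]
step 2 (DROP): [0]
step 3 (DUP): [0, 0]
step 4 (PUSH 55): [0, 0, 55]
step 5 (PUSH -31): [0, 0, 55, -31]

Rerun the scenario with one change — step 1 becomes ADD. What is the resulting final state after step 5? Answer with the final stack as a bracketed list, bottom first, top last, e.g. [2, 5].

[55, -31]

(re-executing from step 1 with the substitution; state before step 1: [0])
step 1 (ADD): [0]
step 2 (DROP): []
step 3 (DUP): []
step 4 (PUSH 55): [55]
step 5 (PUSH -31): [55, -31]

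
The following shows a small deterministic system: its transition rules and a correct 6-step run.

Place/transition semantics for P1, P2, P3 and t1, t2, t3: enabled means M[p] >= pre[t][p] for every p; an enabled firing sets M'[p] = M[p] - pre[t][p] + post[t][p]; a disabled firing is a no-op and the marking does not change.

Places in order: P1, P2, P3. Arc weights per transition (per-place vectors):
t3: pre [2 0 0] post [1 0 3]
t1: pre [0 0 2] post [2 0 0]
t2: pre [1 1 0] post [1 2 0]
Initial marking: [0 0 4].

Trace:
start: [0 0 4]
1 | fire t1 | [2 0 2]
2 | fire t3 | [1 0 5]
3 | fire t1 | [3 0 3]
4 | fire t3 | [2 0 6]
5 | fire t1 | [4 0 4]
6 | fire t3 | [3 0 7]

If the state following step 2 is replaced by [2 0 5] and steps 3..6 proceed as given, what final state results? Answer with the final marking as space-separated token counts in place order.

4 0 7

state after step 2 := [2 0 5]
3 | fire t1 | [4 0 3]
4 | fire t3 | [3 0 6]
5 | fire t1 | [5 0 4]
6 | fire t3 | [4 0 7]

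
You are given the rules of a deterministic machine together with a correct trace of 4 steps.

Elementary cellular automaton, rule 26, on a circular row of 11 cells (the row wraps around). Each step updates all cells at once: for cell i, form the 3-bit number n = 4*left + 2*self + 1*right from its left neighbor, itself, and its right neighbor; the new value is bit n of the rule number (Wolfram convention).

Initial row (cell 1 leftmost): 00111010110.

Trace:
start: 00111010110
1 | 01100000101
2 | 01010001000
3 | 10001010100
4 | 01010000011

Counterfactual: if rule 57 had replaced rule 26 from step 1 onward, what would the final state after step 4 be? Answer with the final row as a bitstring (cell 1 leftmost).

(re-executing steps 1..4 under rule 57; state before step 1: 00111010110)
1 | 10100101101
2 | 01010011011
3 | 10101010110
4 | 01010101101

01010101101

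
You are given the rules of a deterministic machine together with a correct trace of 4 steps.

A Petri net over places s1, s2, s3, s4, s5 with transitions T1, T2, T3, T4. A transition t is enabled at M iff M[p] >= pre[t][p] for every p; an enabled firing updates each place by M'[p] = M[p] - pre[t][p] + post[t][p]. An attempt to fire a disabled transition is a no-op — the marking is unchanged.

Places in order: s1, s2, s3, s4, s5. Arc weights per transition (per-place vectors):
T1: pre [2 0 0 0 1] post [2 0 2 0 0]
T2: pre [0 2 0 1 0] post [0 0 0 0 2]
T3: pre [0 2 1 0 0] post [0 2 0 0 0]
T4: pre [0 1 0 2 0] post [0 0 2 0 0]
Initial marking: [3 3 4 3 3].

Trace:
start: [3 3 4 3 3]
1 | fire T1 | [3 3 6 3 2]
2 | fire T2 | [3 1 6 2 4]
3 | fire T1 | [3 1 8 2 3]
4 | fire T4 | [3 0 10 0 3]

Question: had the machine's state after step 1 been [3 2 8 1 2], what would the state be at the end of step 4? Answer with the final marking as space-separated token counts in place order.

3 0 10 0 3

state after step 1 := [3 2 8 1 2]
2 | fire T2 | [3 0 8 0 4]
3 | fire T1 | [3 0 10 0 3]
4 | fire T4 | [3 0 10 0 3]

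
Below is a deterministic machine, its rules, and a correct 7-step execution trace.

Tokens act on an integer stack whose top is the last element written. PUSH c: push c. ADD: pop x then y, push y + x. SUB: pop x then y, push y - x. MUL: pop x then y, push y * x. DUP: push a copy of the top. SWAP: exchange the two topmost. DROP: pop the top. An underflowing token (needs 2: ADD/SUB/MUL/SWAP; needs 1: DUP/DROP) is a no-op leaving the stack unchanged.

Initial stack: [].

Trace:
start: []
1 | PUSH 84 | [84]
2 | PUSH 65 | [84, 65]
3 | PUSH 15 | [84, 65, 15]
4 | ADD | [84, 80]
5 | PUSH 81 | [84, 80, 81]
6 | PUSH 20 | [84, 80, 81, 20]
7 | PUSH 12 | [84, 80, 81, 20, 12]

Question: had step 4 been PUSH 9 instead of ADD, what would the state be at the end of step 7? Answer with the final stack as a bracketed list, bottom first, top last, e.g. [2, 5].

[84, 65, 15, 9, 81, 20, 12]

(re-executing from step 4 with the substitution; state before step 4: [84, 65, 15])
4 | PUSH 9 | [84, 65, 15, 9]
5 | PUSH 81 | [84, 65, 15, 9, 81]
6 | PUSH 20 | [84, 65, 15, 9, 81, 20]
7 | PUSH 12 | [84, 65, 15, 9, 81, 20, 12]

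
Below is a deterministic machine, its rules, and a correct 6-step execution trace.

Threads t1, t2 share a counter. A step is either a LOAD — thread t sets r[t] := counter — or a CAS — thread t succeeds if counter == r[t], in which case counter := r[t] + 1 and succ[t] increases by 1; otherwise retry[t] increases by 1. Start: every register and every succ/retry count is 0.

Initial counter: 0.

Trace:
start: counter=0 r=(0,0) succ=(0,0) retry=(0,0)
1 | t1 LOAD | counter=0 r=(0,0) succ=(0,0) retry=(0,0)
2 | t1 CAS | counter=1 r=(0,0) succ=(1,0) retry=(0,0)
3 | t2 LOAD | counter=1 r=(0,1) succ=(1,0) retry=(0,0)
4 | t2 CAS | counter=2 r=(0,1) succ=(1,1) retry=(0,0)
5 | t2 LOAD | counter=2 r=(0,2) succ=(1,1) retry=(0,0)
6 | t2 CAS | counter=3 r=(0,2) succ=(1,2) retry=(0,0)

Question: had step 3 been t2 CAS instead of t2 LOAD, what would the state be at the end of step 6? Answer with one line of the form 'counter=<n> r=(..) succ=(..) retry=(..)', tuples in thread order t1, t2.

counter=2 r=(0,1) succ=(1,1) retry=(0,2)

(re-executing from step 3 with the substitution; state before step 3: counter=1 r=(0,0) succ=(1,0) retry=(0,0))
3 | t2 CAS | counter=1 r=(0,0) succ=(1,0) retry=(0,1)
4 | t2 CAS | counter=1 r=(0,0) succ=(1,0) retry=(0,2)
5 | t2 LOAD | counter=1 r=(0,1) succ=(1,0) retry=(0,2)
6 | t2 CAS | counter=2 r=(0,1) succ=(1,1) retry=(0,2)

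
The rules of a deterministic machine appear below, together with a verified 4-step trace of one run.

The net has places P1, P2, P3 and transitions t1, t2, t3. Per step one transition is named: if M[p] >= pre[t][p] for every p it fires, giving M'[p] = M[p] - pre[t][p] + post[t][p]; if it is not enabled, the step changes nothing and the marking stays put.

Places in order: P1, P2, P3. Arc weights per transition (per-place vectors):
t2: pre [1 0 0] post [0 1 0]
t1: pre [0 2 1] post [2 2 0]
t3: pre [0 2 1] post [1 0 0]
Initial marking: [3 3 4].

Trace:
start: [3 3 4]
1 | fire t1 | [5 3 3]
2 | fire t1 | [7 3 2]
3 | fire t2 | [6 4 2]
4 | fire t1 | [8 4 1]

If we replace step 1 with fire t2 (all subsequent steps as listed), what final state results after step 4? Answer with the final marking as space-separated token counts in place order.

(re-executing from step 1 with the substitution; state before step 1: [3 3 4])
1 | fire t2 | [2 4 4]
2 | fire t1 | [4 4 3]
3 | fire t2 | [3 5 3]
4 | fire t1 | [5 5 2]

5 5 2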